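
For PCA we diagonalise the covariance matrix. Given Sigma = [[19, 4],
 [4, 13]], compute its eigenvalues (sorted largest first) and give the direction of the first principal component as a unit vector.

Step 1 — characteristic polynomial of 2×2 Sigma:
  det(Sigma - λI) = λ² - trace · λ + det = 0.
  trace = 19 + 13 = 32, det = 19·13 - (4)² = 231.
Step 2 — discriminant:
  Δ = trace² - 4·det = 1024 - 924 = 100.
Step 3 — eigenvalues:
  λ = (trace ± √Δ)/2 = (32 ± 10)/2,
  λ_1 = 21,  λ_2 = 11.

Step 4 — unit eigenvector for λ_1: solve (Sigma - λ_1 I)v = 0. First row:
  (19 - 21)·v_x + (4)·v_y = 0, i.e. (-2)·v_x + (4)·v_y = 0,
  so v ∝ (b, λ_1 - a) = (4, 2) = u.
  ||u|| = √((4)² + (2)²) = √(20) ≈ 4.4721,
  v_1 = u/||u|| ≈ (0.8944, 0.4472) (||v_1|| = 1).

λ_1 = 21,  λ_2 = 11;  v_1 ≈ (0.8944, 0.4472)


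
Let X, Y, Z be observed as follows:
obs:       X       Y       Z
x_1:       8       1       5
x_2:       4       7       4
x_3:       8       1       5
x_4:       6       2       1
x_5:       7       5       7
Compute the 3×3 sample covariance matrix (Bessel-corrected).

Step 1 — column means:
  mean(X) = (8 + 4 + 8 + 6 + 7) / 5 = 33/5 = 6.6
  mean(Y) = (1 + 7 + 1 + 2 + 5) / 5 = 16/5 = 3.2
  mean(Z) = (5 + 4 + 5 + 1 + 7) / 5 = 22/5 = 4.4

Step 2 — sample covariance S[i,j] = (1/(n-1)) · Σ_k (x_{k,i} - mean_i) · (x_{k,j} - mean_j), with n-1 = 4.
  S[X,X] = ((1.4)·(1.4) + (-2.6)·(-2.6) + (1.4)·(1.4) + (-0.6)·(-0.6) + (0.4)·(0.4)) / 4 = 11.2/4 = 2.8
  S[X,Y] = ((1.4)·(-2.2) + (-2.6)·(3.8) + (1.4)·(-2.2) + (-0.6)·(-1.2) + (0.4)·(1.8)) / 4 = -14.6/4 = -3.65
  S[X,Z] = ((1.4)·(0.6) + (-2.6)·(-0.4) + (1.4)·(0.6) + (-0.6)·(-3.4) + (0.4)·(2.6)) / 4 = 5.8/4 = 1.45
  S[Y,Y] = ((-2.2)·(-2.2) + (3.8)·(3.8) + (-2.2)·(-2.2) + (-1.2)·(-1.2) + (1.8)·(1.8)) / 4 = 28.8/4 = 7.2
  S[Y,Z] = ((-2.2)·(0.6) + (3.8)·(-0.4) + (-2.2)·(0.6) + (-1.2)·(-3.4) + (1.8)·(2.6)) / 4 = 4.6/4 = 1.15
  S[Z,Z] = ((0.6)·(0.6) + (-0.4)·(-0.4) + (0.6)·(0.6) + (-3.4)·(-3.4) + (2.6)·(2.6)) / 4 = 19.2/4 = 4.8

S is symmetric (S[j,i] = S[i,j]). Assembling:

S = [[2.8, -3.65, 1.45],
 [-3.65, 7.2, 1.15],
 [1.45, 1.15, 4.8]]


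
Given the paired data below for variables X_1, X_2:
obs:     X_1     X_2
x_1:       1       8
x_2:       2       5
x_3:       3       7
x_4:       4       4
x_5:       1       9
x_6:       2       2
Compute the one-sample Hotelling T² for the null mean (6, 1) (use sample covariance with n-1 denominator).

Step 1 — sample mean vector:
  mean(X_1) = (1 + 2 + 3 + 4 + 1 + 2) / 6 = 13/6 = 2.1667
  mean(X_2) = (8 + 5 + 7 + 4 + 9 + 2) / 6 = 35/6 = 5.8333
  x̄ = (2.1667, 5.8333),  deviation x̄ - mu_0 = (2.1667, 5.8333) - (6, 1) = (-3.8333, 4.8333).

Step 2 — sample covariance matrix, S[i,j] = (1/(n-1)) · Σ_k (x_{k,i} - mean_i) · (x_{k,j} - mean_j), divisor n-1 = 5:
  S[X_1,X_1] = ((-1.1667)·(-1.1667) + (-0.1667)·(-0.1667) + (0.8333)·(0.8333) + (1.8333)·(1.8333) + (-1.1667)·(-1.1667) + (-0.1667)·(-0.1667)) / 5 = 6.8333/5 = 1.3667
  S[X_1,X_2] = ((-1.1667)·(2.1667) + (-0.1667)·(-0.8333) + (0.8333)·(1.1667) + (1.8333)·(-1.8333) + (-1.1667)·(3.1667) + (-0.1667)·(-3.8333)) / 5 = -7.8333/5 = -1.5667
  S[X_2,X_2] = ((2.1667)·(2.1667) + (-0.8333)·(-0.8333) + (1.1667)·(1.1667) + (-1.8333)·(-1.8333) + (3.1667)·(3.1667) + (-3.8333)·(-3.8333)) / 5 = 34.8333/5 = 6.9667
  S = [[1.3667, -1.5667],
 [-1.5667, 6.9667]].

Step 3 — invert S. det(S) = 1.3667·6.9667 - (-1.5667)² = 7.0667.
  S^{-1} = (1/det) · [[d, -b], [-b, a]] = [[0.9858, 0.2217],
 [0.2217, 0.1934]].

Step 4 — quadratic form (x̄ - mu_0)^T · S^{-1} · (x̄ - mu_0):
  S^{-1} · (x̄ - mu_0) = (-2.7075, 0.0849),
  (x̄ - mu_0)^T · [...] = (-3.8333)·(-2.7075) + (4.8333)·(0.0849) = 10.7893.

Step 5 — scale by n: T² = 6 · 10.7893 = 64.7358.

T² ≈ 64.7358


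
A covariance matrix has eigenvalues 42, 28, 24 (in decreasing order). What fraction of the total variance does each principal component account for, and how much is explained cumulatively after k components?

Step 1 — total variance = trace(Sigma) = Σ λ_i = 42 + 28 + 24 = 94.

Step 2 — fraction explained by component i = λ_i / Σ λ:
  PC1: 42/94 = 0.4468
  PC2: 28/94 = 0.2979
  PC3: 24/94 = 0.2553

Step 3 — cumulative fraction after k components = (λ_1 + ... + λ_k) / Σ λ:
  k = 1: 42/94 = 0.4468
  k = 2: (42 + 28)/94 = 70/94 = 0.7447
  k = 3: (42 + 28 + 24)/94 = 94/94 = 1

Summary (fraction, with percent):

explained: PC1 0.4468 (44.68%), PC2 0.2979 (29.79%), PC3 0.2553 (25.53%);  cumulative: 0.4468, 0.7447, 1


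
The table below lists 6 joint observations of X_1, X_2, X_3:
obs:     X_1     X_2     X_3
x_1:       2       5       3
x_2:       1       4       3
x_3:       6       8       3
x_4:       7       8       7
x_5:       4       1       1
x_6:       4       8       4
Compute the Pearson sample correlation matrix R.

Step 1 — column means:
  mean(X_1) = (2 + 1 + 6 + 7 + 4 + 4) / 6 = 24/6 = 4
  mean(X_2) = (5 + 4 + 8 + 8 + 1 + 8) / 6 = 34/6 = 5.6667
  mean(X_3) = (3 + 3 + 3 + 7 + 1 + 4) / 6 = 21/6 = 3.5

Step 2 — sample variances and covariances s[i,j] = (1/(n-1)) · Σ_k (x_{k,i} - mean_i) · (x_{k,j} - mean_j), with n-1 = 5:
  s[X_1,X_1] = ((-2)·(-2) + (-3)·(-3) + (2)·(2) + (3)·(3) + (0)·(0) + (0)·(0)) / 5 = 26/5 = 5.2
  s[X_1,X_2] = ((-2)·(-0.6667) + (-3)·(-1.6667) + (2)·(2.3333) + (3)·(2.3333) + (0)·(-4.6667) + (0)·(2.3333)) / 5 = 18/5 = 3.6
  s[X_1,X_3] = ((-2)·(-0.5) + (-3)·(-0.5) + (2)·(-0.5) + (3)·(3.5) + (0)·(-2.5) + (0)·(0.5)) / 5 = 12/5 = 2.4
  s[X_2,X_2] = ((-0.6667)·(-0.6667) + (-1.6667)·(-1.6667) + (2.3333)·(2.3333) + (2.3333)·(2.3333) + (-4.6667)·(-4.6667) + (2.3333)·(2.3333)) / 5 = 41.3333/5 = 8.2667
  s[X_2,X_3] = ((-0.6667)·(-0.5) + (-1.6667)·(-0.5) + (2.3333)·(-0.5) + (2.3333)·(3.5) + (-4.6667)·(-2.5) + (2.3333)·(0.5)) / 5 = 21/5 = 4.2
  s[X_3,X_3] = ((-0.5)·(-0.5) + (-0.5)·(-0.5) + (-0.5)·(-0.5) + (3.5)·(3.5) + (-2.5)·(-2.5) + (0.5)·(0.5)) / 5 = 19.5/5 = 3.9
  Sample standard deviations s_i = √(s[i,i]):
  s(X_1) = √(5.2) = 2.2804
  s(X_2) = √(8.2667) = 2.8752
  s(X_3) = √(3.9) = 1.9748

Step 3 — r_{ij} = s_{ij} / (s_i · s_j):
  r[X_1,X_1] = 1 (diagonal).
  r[X_1,X_2] = 3.6 / (2.2804 · 2.8752) = 3.6 / 6.5564 = 0.5491
  r[X_1,X_3] = 2.4 / (2.2804 · 1.9748) = 2.4 / 4.5033 = 0.5329
  r[X_2,X_2] = 1 (diagonal).
  r[X_2,X_3] = 4.2 / (2.8752 · 1.9748) = 4.2 / 5.678 = 0.7397
  r[X_3,X_3] = 1 (diagonal).

R is symmetric with unit diagonal. Assembling:

R = [[1, 0.5491, 0.5329],
 [0.5491, 1, 0.7397],
 [0.5329, 0.7397, 1]]


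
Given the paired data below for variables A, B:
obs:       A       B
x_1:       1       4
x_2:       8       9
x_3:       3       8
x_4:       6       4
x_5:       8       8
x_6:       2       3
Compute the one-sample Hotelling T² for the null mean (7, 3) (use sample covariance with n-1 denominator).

Step 1 — sample mean vector:
  mean(A) = (1 + 8 + 3 + 6 + 8 + 2) / 6 = 28/6 = 4.6667
  mean(B) = (4 + 9 + 8 + 4 + 8 + 3) / 6 = 36/6 = 6
  x̄ = (4.6667, 6),  deviation x̄ - mu_0 = (4.6667, 6) - (7, 3) = (-2.3333, 3).

Step 2 — sample covariance matrix, S[i,j] = (1/(n-1)) · Σ_k (x_{k,i} - mean_i) · (x_{k,j} - mean_j), divisor n-1 = 5:
  S[A,A] = ((-3.6667)·(-3.6667) + (3.3333)·(3.3333) + (-1.6667)·(-1.6667) + (1.3333)·(1.3333) + (3.3333)·(3.3333) + (-2.6667)·(-2.6667)) / 5 = 47.3333/5 = 9.4667
  S[A,B] = ((-3.6667)·(-2) + (3.3333)·(3) + (-1.6667)·(2) + (1.3333)·(-2) + (3.3333)·(2) + (-2.6667)·(-3)) / 5 = 26/5 = 5.2
  S[B,B] = ((-2)·(-2) + (3)·(3) + (2)·(2) + (-2)·(-2) + (2)·(2) + (-3)·(-3)) / 5 = 34/5 = 6.8
  S = [[9.4667, 5.2],
 [5.2, 6.8]].

Step 3 — invert S. det(S) = 9.4667·6.8 - (5.2)² = 37.3333.
  S^{-1} = (1/det) · [[d, -b], [-b, a]] = [[0.1821, -0.1393],
 [-0.1393, 0.2536]].

Step 4 — quadratic form (x̄ - mu_0)^T · S^{-1} · (x̄ - mu_0):
  S^{-1} · (x̄ - mu_0) = (-0.8429, 1.0857),
  (x̄ - mu_0)^T · [...] = (-2.3333)·(-0.8429) + (3)·(1.0857) = 5.2238.

Step 5 — scale by n: T² = 6 · 5.2238 = 31.3429.

T² ≈ 31.3429


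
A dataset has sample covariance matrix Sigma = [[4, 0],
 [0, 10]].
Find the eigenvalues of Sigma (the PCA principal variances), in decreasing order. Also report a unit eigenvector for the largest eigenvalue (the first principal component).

Step 1 — characteristic polynomial of 2×2 Sigma:
  det(Sigma - λI) = λ² - trace · λ + det = 0.
  trace = 4 + 10 = 14, det = 4·10 - (0)² = 40.
Step 2 — discriminant:
  Δ = trace² - 4·det = 196 - 160 = 36.
Step 3 — eigenvalues:
  λ = (trace ± √Δ)/2 = (14 ± 6)/2,
  λ_1 = 10,  λ_2 = 4.

Step 4 — unit eigenvector for λ_1: Sigma is diagonal, so its eigenvectors are the coordinate axes. λ_1 = 10 is the diagonal entry on the second coordinate axis, hence
  v_1 = (0, 1) (||v_1|| = 1).

λ_1 = 10,  λ_2 = 4;  v_1 ≈ (0, 1)


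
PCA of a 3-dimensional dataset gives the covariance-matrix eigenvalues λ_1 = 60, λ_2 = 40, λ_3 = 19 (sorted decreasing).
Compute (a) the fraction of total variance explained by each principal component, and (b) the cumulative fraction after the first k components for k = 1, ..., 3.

Step 1 — total variance = trace(Sigma) = Σ λ_i = 60 + 40 + 19 = 119.

Step 2 — fraction explained by component i = λ_i / Σ λ:
  PC1: 60/119 = 0.5042
  PC2: 40/119 = 0.3361
  PC3: 19/119 = 0.1597

Step 3 — cumulative fraction after k components = (λ_1 + ... + λ_k) / Σ λ:
  k = 1: 60/119 = 0.5042
  k = 2: (60 + 40)/119 = 100/119 = 0.8403
  k = 3: (60 + 40 + 19)/119 = 119/119 = 1

Summary (fraction, with percent):

explained: PC1 0.5042 (50.42%), PC2 0.3361 (33.61%), PC3 0.1597 (15.97%);  cumulative: 0.5042, 0.8403, 1


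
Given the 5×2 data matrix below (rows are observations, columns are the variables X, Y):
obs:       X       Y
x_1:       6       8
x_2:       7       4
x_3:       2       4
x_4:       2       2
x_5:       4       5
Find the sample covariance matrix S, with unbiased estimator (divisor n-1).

Step 1 — column means:
  mean(X) = (6 + 7 + 2 + 2 + 4) / 5 = 21/5 = 4.2
  mean(Y) = (8 + 4 + 4 + 2 + 5) / 5 = 23/5 = 4.6

Step 2 — sample covariance S[i,j] = (1/(n-1)) · Σ_k (x_{k,i} - mean_i) · (x_{k,j} - mean_j), with n-1 = 4.
  S[X,X] = ((1.8)·(1.8) + (2.8)·(2.8) + (-2.2)·(-2.2) + (-2.2)·(-2.2) + (-0.2)·(-0.2)) / 4 = 20.8/4 = 5.2
  S[X,Y] = ((1.8)·(3.4) + (2.8)·(-0.6) + (-2.2)·(-0.6) + (-2.2)·(-2.6) + (-0.2)·(0.4)) / 4 = 11.4/4 = 2.85
  S[Y,Y] = ((3.4)·(3.4) + (-0.6)·(-0.6) + (-0.6)·(-0.6) + (-2.6)·(-2.6) + (0.4)·(0.4)) / 4 = 19.2/4 = 4.8

S is symmetric (S[j,i] = S[i,j]). Assembling:

S = [[5.2, 2.85],
 [2.85, 4.8]]


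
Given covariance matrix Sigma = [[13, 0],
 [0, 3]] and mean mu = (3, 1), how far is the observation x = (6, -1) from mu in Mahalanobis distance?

Step 1 — centre the observation: (x - mu) = (3, -2).

Step 2 — invert Sigma. det(Sigma) = 13·3 - (0)² = 39.
  Sigma^{-1} = (1/det) · [[d, -b], [-b, a]] = [[0.0769, 0],
 [0, 0.3333]].

Step 3 — form the quadratic (x - mu)^T · Sigma^{-1} · (x - mu):
  Sigma^{-1} · (x - mu) = (0.2308, -0.6667).
  (x - mu)^T · [Sigma^{-1} · (x - mu)] = (3)·(0.2308) + (-2)·(-0.6667) = 2.0256.

Step 4 — take square root: d = √(2.0256) ≈ 1.4233.

d(x, mu) = √(2.0256) ≈ 1.4233


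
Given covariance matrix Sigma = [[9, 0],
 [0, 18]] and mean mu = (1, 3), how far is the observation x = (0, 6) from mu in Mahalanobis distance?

Step 1 — centre the observation: (x - mu) = (-1, 3).

Step 2 — invert Sigma. det(Sigma) = 9·18 - (0)² = 162.
  Sigma^{-1} = (1/det) · [[d, -b], [-b, a]] = [[0.1111, 0],
 [0, 0.0556]].

Step 3 — form the quadratic (x - mu)^T · Sigma^{-1} · (x - mu):
  Sigma^{-1} · (x - mu) = (-0.1111, 0.1667).
  (x - mu)^T · [Sigma^{-1} · (x - mu)] = (-1)·(-0.1111) + (3)·(0.1667) = 0.6111.

Step 4 — take square root: d = √(0.6111) ≈ 0.7817.

d(x, mu) = √(0.6111) ≈ 0.7817


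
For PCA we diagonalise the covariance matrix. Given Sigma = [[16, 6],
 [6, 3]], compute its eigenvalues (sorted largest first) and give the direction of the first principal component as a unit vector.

Step 1 — characteristic polynomial of 2×2 Sigma:
  det(Sigma - λI) = λ² - trace · λ + det = 0.
  trace = 16 + 3 = 19, det = 16·3 - (6)² = 12.
Step 2 — discriminant:
  Δ = trace² - 4·det = 361 - 48 = 313.
Step 3 — eigenvalues:
  λ = (trace ± √Δ)/2 = (19 ± 17.6918)/2,
  λ_1 = 18.3459,  λ_2 = 0.6541.

Step 4 — unit eigenvector for λ_1: solve (Sigma - λ_1 I)v = 0. First row:
  (16 - 18.3459)·v_x + (6)·v_y = 0, i.e. (-2.3459)·v_x + (6)·v_y = 0,
  so v ∝ (b, λ_1 - a) = (6, 2.3459) = u.
  ||u|| = √((6)² + (2.3459)²) = √(41.5033) ≈ 6.4423,
  v_1 = u/||u|| ≈ (0.9313, 0.3641) (||v_1|| = 1).

λ_1 = 18.3459,  λ_2 = 0.6541;  v_1 ≈ (0.9313, 0.3641)


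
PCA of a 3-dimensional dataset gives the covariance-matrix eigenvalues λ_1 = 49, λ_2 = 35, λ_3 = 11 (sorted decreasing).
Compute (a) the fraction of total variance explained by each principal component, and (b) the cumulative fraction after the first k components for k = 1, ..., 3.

Step 1 — total variance = trace(Sigma) = Σ λ_i = 49 + 35 + 11 = 95.

Step 2 — fraction explained by component i = λ_i / Σ λ:
  PC1: 49/95 = 0.5158
  PC2: 35/95 = 0.3684
  PC3: 11/95 = 0.1158

Step 3 — cumulative fraction after k components = (λ_1 + ... + λ_k) / Σ λ:
  k = 1: 49/95 = 0.5158
  k = 2: (49 + 35)/95 = 84/95 = 0.8842
  k = 3: (49 + 35 + 11)/95 = 95/95 = 1

Summary (fraction, with percent):

explained: PC1 0.5158 (51.58%), PC2 0.3684 (36.84%), PC3 0.1158 (11.58%);  cumulative: 0.5158, 0.8842, 1


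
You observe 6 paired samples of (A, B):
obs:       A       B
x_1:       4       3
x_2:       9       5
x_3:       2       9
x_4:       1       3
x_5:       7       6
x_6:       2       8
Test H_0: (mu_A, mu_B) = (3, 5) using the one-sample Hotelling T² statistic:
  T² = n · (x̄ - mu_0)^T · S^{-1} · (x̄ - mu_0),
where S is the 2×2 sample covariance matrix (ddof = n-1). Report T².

Step 1 — sample mean vector:
  mean(A) = (4 + 9 + 2 + 1 + 7 + 2) / 6 = 25/6 = 4.1667
  mean(B) = (3 + 5 + 9 + 3 + 6 + 8) / 6 = 34/6 = 5.6667
  x̄ = (4.1667, 5.6667),  deviation x̄ - mu_0 = (4.1667, 5.6667) - (3, 5) = (1.1667, 0.6667).

Step 2 — sample covariance matrix, S[i,j] = (1/(n-1)) · Σ_k (x_{k,i} - mean_i) · (x_{k,j} - mean_j), divisor n-1 = 5:
  S[A,A] = ((-0.1667)·(-0.1667) + (4.8333)·(4.8333) + (-2.1667)·(-2.1667) + (-3.1667)·(-3.1667) + (2.8333)·(2.8333) + (-2.1667)·(-2.1667)) / 5 = 50.8333/5 = 10.1667
  S[A,B] = ((-0.1667)·(-2.6667) + (4.8333)·(-0.6667) + (-2.1667)·(3.3333) + (-3.1667)·(-2.6667) + (2.8333)·(0.3333) + (-2.1667)·(2.3333)) / 5 = -5.6667/5 = -1.1333
  S[B,B] = ((-2.6667)·(-2.6667) + (-0.6667)·(-0.6667) + (3.3333)·(3.3333) + (-2.6667)·(-2.6667) + (0.3333)·(0.3333) + (2.3333)·(2.3333)) / 5 = 31.3333/5 = 6.2667
  S = [[10.1667, -1.1333],
 [-1.1333, 6.2667]].

Step 3 — invert S. det(S) = 10.1667·6.2667 - (-1.1333)² = 62.4267.
  S^{-1} = (1/det) · [[d, -b], [-b, a]] = [[0.1004, 0.0182],
 [0.0182, 0.1629]].

Step 4 — quadratic form (x̄ - mu_0)^T · S^{-1} · (x̄ - mu_0):
  S^{-1} · (x̄ - mu_0) = (0.1292, 0.1298),
  (x̄ - mu_0)^T · [...] = (1.1667)·(0.1292) + (0.6667)·(0.1298) = 0.2373.

Step 5 — scale by n: T² = 6 · 0.2373 = 1.4235.

T² ≈ 1.4235


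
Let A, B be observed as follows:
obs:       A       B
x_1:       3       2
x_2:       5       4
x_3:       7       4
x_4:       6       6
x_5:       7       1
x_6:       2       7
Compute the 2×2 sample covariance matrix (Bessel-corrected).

Step 1 — column means:
  mean(A) = (3 + 5 + 7 + 6 + 7 + 2) / 6 = 30/6 = 5
  mean(B) = (2 + 4 + 4 + 6 + 1 + 7) / 6 = 24/6 = 4

Step 2 — sample covariance S[i,j] = (1/(n-1)) · Σ_k (x_{k,i} - mean_i) · (x_{k,j} - mean_j), with n-1 = 5.
  S[A,A] = ((-2)·(-2) + (0)·(0) + (2)·(2) + (1)·(1) + (2)·(2) + (-3)·(-3)) / 5 = 22/5 = 4.4
  S[A,B] = ((-2)·(-2) + (0)·(0) + (2)·(0) + (1)·(2) + (2)·(-3) + (-3)·(3)) / 5 = -9/5 = -1.8
  S[B,B] = ((-2)·(-2) + (0)·(0) + (0)·(0) + (2)·(2) + (-3)·(-3) + (3)·(3)) / 5 = 26/5 = 5.2

S is symmetric (S[j,i] = S[i,j]). Assembling:

S = [[4.4, -1.8],
 [-1.8, 5.2]]


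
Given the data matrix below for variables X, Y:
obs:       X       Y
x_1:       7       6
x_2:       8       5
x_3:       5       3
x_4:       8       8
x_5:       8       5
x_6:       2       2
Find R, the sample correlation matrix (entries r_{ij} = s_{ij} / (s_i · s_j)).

Step 1 — column means:
  mean(X) = (7 + 8 + 5 + 8 + 8 + 2) / 6 = 38/6 = 6.3333
  mean(Y) = (6 + 5 + 3 + 8 + 5 + 2) / 6 = 29/6 = 4.8333

Step 2 — sample variances and covariances s[i,j] = (1/(n-1)) · Σ_k (x_{k,i} - mean_i) · (x_{k,j} - mean_j), with n-1 = 5:
  s[X,X] = ((0.6667)·(0.6667) + (1.6667)·(1.6667) + (-1.3333)·(-1.3333) + (1.6667)·(1.6667) + (1.6667)·(1.6667) + (-4.3333)·(-4.3333)) / 5 = 29.3333/5 = 5.8667
  s[X,Y] = ((0.6667)·(1.1667) + (1.6667)·(0.1667) + (-1.3333)·(-1.8333) + (1.6667)·(3.1667) + (1.6667)·(0.1667) + (-4.3333)·(-2.8333)) / 5 = 21.3333/5 = 4.2667
  s[Y,Y] = ((1.1667)·(1.1667) + (0.1667)·(0.1667) + (-1.8333)·(-1.8333) + (3.1667)·(3.1667) + (0.1667)·(0.1667) + (-2.8333)·(-2.8333)) / 5 = 22.8333/5 = 4.5667
  Sample standard deviations s_i = √(s[i,i]):
  s(X) = √(5.8667) = 2.4221
  s(Y) = √(4.5667) = 2.137

Step 3 — r_{ij} = s_{ij} / (s_i · s_j):
  r[X,X] = 1 (diagonal).
  r[X,Y] = 4.2667 / (2.4221 · 2.137) = 4.2667 / 5.176 = 0.8243
  r[Y,Y] = 1 (diagonal).

R is symmetric with unit diagonal. Assembling:

R = [[1, 0.8243],
 [0.8243, 1]]


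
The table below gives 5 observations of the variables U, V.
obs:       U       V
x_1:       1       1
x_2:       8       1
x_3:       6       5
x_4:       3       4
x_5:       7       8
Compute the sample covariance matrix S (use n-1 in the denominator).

Step 1 — column means:
  mean(U) = (1 + 8 + 6 + 3 + 7) / 5 = 25/5 = 5
  mean(V) = (1 + 1 + 5 + 4 + 8) / 5 = 19/5 = 3.8

Step 2 — sample covariance S[i,j] = (1/(n-1)) · Σ_k (x_{k,i} - mean_i) · (x_{k,j} - mean_j), with n-1 = 4.
  S[U,U] = ((-4)·(-4) + (3)·(3) + (1)·(1) + (-2)·(-2) + (2)·(2)) / 4 = 34/4 = 8.5
  S[U,V] = ((-4)·(-2.8) + (3)·(-2.8) + (1)·(1.2) + (-2)·(0.2) + (2)·(4.2)) / 4 = 12/4 = 3
  S[V,V] = ((-2.8)·(-2.8) + (-2.8)·(-2.8) + (1.2)·(1.2) + (0.2)·(0.2) + (4.2)·(4.2)) / 4 = 34.8/4 = 8.7

S is symmetric (S[j,i] = S[i,j]). Assembling:

S = [[8.5, 3],
 [3, 8.7]]


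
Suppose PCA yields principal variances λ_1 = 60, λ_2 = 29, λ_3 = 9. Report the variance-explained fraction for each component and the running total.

Step 1 — total variance = trace(Sigma) = Σ λ_i = 60 + 29 + 9 = 98.

Step 2 — fraction explained by component i = λ_i / Σ λ:
  PC1: 60/98 = 0.6122
  PC2: 29/98 = 0.2959
  PC3: 9/98 = 0.0918

Step 3 — cumulative fraction after k components = (λ_1 + ... + λ_k) / Σ λ:
  k = 1: 60/98 = 0.6122
  k = 2: (60 + 29)/98 = 89/98 = 0.9082
  k = 3: (60 + 29 + 9)/98 = 98/98 = 1

Summary (fraction, with percent):

explained: PC1 0.6122 (61.22%), PC2 0.2959 (29.59%), PC3 0.0918 (9.18%);  cumulative: 0.6122, 0.9082, 1


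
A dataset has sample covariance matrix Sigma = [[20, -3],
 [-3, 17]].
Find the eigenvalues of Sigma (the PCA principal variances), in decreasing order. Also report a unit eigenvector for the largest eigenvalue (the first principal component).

Step 1 — characteristic polynomial of 2×2 Sigma:
  det(Sigma - λI) = λ² - trace · λ + det = 0.
  trace = 20 + 17 = 37, det = 20·17 - (-3)² = 331.
Step 2 — discriminant:
  Δ = trace² - 4·det = 1369 - 1324 = 45.
Step 3 — eigenvalues:
  λ = (trace ± √Δ)/2 = (37 ± 6.7082)/2,
  λ_1 = 21.8541,  λ_2 = 15.1459.

Step 4 — unit eigenvector for λ_1: solve (Sigma - λ_1 I)v = 0. First row:
  (20 - 21.8541)·v_x + (-3)·v_y = 0, i.e. (-1.8541)·v_x + (-3)·v_y = 0,
  so v ∝ (b, λ_1 - a) = (-3, 1.8541); multiply by -1 so the first entry is positive: u = (3, -1.8541).
  ||u|| = √((3)² + (-1.8541)²) = √(12.4377) ≈ 3.5267,
  v_1 = u/||u|| ≈ (0.8507, -0.5257) (||v_1|| = 1).

λ_1 = 21.8541,  λ_2 = 15.1459;  v_1 ≈ (0.8507, -0.5257)


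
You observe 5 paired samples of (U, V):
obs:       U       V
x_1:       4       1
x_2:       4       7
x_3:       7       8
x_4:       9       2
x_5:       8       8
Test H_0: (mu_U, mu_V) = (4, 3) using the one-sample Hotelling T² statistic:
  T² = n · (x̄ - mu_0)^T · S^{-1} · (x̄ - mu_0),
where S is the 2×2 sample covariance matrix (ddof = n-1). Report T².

Step 1 — sample mean vector:
  mean(U) = (4 + 4 + 7 + 9 + 8) / 5 = 32/5 = 6.4
  mean(V) = (1 + 7 + 8 + 2 + 8) / 5 = 26/5 = 5.2
  x̄ = (6.4, 5.2),  deviation x̄ - mu_0 = (6.4, 5.2) - (4, 3) = (2.4, 2.2).

Step 2 — sample covariance matrix, S[i,j] = (1/(n-1)) · Σ_k (x_{k,i} - mean_i) · (x_{k,j} - mean_j), divisor n-1 = 4:
  S[U,U] = ((-2.4)·(-2.4) + (-2.4)·(-2.4) + (0.6)·(0.6) + (2.6)·(2.6) + (1.6)·(1.6)) / 4 = 21.2/4 = 5.3
  S[U,V] = ((-2.4)·(-4.2) + (-2.4)·(1.8) + (0.6)·(2.8) + (2.6)·(-3.2) + (1.6)·(2.8)) / 4 = 3.6/4 = 0.9
  S[V,V] = ((-4.2)·(-4.2) + (1.8)·(1.8) + (2.8)·(2.8) + (-3.2)·(-3.2) + (2.8)·(2.8)) / 4 = 46.8/4 = 11.7
  S = [[5.3, 0.9],
 [0.9, 11.7]].

Step 3 — invert S. det(S) = 5.3·11.7 - (0.9)² = 61.2.
  S^{-1} = (1/det) · [[d, -b], [-b, a]] = [[0.1912, -0.0147],
 [-0.0147, 0.0866]].

Step 4 — quadratic form (x̄ - mu_0)^T · S^{-1} · (x̄ - mu_0):
  S^{-1} · (x̄ - mu_0) = (0.4265, 0.1552),
  (x̄ - mu_0)^T · [...] = (2.4)·(0.4265) + (2.2)·(0.1552) = 1.365.

Step 5 — scale by n: T² = 5 · 1.365 = 6.8252.

T² ≈ 6.8252


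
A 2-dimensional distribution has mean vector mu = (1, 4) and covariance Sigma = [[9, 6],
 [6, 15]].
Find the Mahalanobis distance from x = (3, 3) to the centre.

Step 1 — centre the observation: (x - mu) = (2, -1).

Step 2 — invert Sigma. det(Sigma) = 9·15 - (6)² = 99.
  Sigma^{-1} = (1/det) · [[d, -b], [-b, a]] = [[0.1515, -0.0606],
 [-0.0606, 0.0909]].

Step 3 — form the quadratic (x - mu)^T · Sigma^{-1} · (x - mu):
  Sigma^{-1} · (x - mu) = (0.3636, -0.2121).
  (x - mu)^T · [Sigma^{-1} · (x - mu)] = (2)·(0.3636) + (-1)·(-0.2121) = 0.9394.

Step 4 — take square root: d = √(0.9394) ≈ 0.9692.

d(x, mu) = √(0.9394) ≈ 0.9692


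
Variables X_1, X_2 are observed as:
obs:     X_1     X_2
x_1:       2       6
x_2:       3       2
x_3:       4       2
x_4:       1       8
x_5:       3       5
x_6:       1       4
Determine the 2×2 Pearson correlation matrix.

Step 1 — column means:
  mean(X_1) = (2 + 3 + 4 + 1 + 3 + 1) / 6 = 14/6 = 2.3333
  mean(X_2) = (6 + 2 + 2 + 8 + 5 + 4) / 6 = 27/6 = 4.5

Step 2 — sample variances and covariances s[i,j] = (1/(n-1)) · Σ_k (x_{k,i} - mean_i) · (x_{k,j} - mean_j), with n-1 = 5:
  s[X_1,X_1] = ((-0.3333)·(-0.3333) + (0.6667)·(0.6667) + (1.6667)·(1.6667) + (-1.3333)·(-1.3333) + (0.6667)·(0.6667) + (-1.3333)·(-1.3333)) / 5 = 7.3333/5 = 1.4667
  s[X_1,X_2] = ((-0.3333)·(1.5) + (0.6667)·(-2.5) + (1.6667)·(-2.5) + (-1.3333)·(3.5) + (0.6667)·(0.5) + (-1.3333)·(-0.5)) / 5 = -10/5 = -2
  s[X_2,X_2] = ((1.5)·(1.5) + (-2.5)·(-2.5) + (-2.5)·(-2.5) + (3.5)·(3.5) + (0.5)·(0.5) + (-0.5)·(-0.5)) / 5 = 27.5/5 = 5.5
  Sample standard deviations s_i = √(s[i,i]):
  s(X_1) = √(1.4667) = 1.2111
  s(X_2) = √(5.5) = 2.3452

Step 3 — r_{ij} = s_{ij} / (s_i · s_j):
  r[X_1,X_1] = 1 (diagonal).
  r[X_1,X_2] = -2 / (1.2111 · 2.3452) = -2 / 2.8402 = -0.7042
  r[X_2,X_2] = 1 (diagonal).

R is symmetric with unit diagonal. Assembling:

R = [[1, -0.7042],
 [-0.7042, 1]]


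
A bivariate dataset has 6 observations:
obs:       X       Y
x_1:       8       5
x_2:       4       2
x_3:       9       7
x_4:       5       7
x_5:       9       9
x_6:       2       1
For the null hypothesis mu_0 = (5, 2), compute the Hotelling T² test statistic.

Step 1 — sample mean vector:
  mean(X) = (8 + 4 + 9 + 5 + 9 + 2) / 6 = 37/6 = 6.1667
  mean(Y) = (5 + 2 + 7 + 7 + 9 + 1) / 6 = 31/6 = 5.1667
  x̄ = (6.1667, 5.1667),  deviation x̄ - mu_0 = (6.1667, 5.1667) - (5, 2) = (1.1667, 3.1667).

Step 2 — sample covariance matrix, S[i,j] = (1/(n-1)) · Σ_k (x_{k,i} - mean_i) · (x_{k,j} - mean_j), divisor n-1 = 5:
  S[X,X] = ((1.8333)·(1.8333) + (-2.1667)·(-2.1667) + (2.8333)·(2.8333) + (-1.1667)·(-1.1667) + (2.8333)·(2.8333) + (-4.1667)·(-4.1667)) / 5 = 42.8333/5 = 8.5667
  S[X,Y] = ((1.8333)·(-0.1667) + (-2.1667)·(-3.1667) + (2.8333)·(1.8333) + (-1.1667)·(1.8333) + (2.8333)·(3.8333) + (-4.1667)·(-4.1667)) / 5 = 37.8333/5 = 7.5667
  S[Y,Y] = ((-0.1667)·(-0.1667) + (-3.1667)·(-3.1667) + (1.8333)·(1.8333) + (1.8333)·(1.8333) + (3.8333)·(3.8333) + (-4.1667)·(-4.1667)) / 5 = 48.8333/5 = 9.7667
  S = [[8.5667, 7.5667],
 [7.5667, 9.7667]].

Step 3 — invert S. det(S) = 8.5667·9.7667 - (7.5667)² = 26.4133.
  S^{-1} = (1/det) · [[d, -b], [-b, a]] = [[0.3698, -0.2865],
 [-0.2865, 0.3243]].

Step 4 — quadratic form (x̄ - mu_0)^T · S^{-1} · (x̄ - mu_0):
  S^{-1} · (x̄ - mu_0) = (-0.4758, 0.6928),
  (x̄ - mu_0)^T · [...] = (1.1667)·(-0.4758) + (3.1667)·(0.6928) = 1.6389.

Step 5 — scale by n: T² = 6 · 1.6389 = 9.8334.

T² ≈ 9.8334


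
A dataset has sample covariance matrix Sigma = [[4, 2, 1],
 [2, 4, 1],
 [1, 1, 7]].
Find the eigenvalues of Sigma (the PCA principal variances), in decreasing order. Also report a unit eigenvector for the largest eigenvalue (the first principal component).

Step 1 — characteristic polynomial p(λ) = det(λI - Sigma) = λ³ - tr·λ² + c_1·λ - det, where tr = trace, c_1 = sum of the principal 2×2 minors, det = det(Sigma):
  tr = 4 + 4 + 7 = 15,
  c_1 = (4·4 - (2)²) + (4·7 - (1)²) + (4·7 - (1)²) = 12 + 27 + 27 = 66,
  det = 4·(4·7 - (1)²) - (2)·((2)·7 - (1)·(1)) + (1)·((2)·(1) - 4·(1)) = 4·(27) - (2)·(13) + (1)·(-2) = 80.
  So p(λ) = λ³ - 15λ² + 66λ - 80.
Step 2 — look for an integer root (rational root theorem: any rational root is an integer divisor of 80). Testing λ = 2:
  p(2) = 8 - 60 + 132 - 80 = 0  ✓
  Dividing out (λ - 2): p(λ) = (λ - 2)(λ² - 13λ + 40).
Step 3 — remaining eigenvalues from the quadratic λ² - 13λ + 40 = 0:
  Δ = 13² - 4·40 = 169 - 160 = 9,  λ = (13 ± √9)/2 = (13 ± 3)/2 = 8 or 5.
  Sorted: λ_1 = 8,  λ_2 = 5,  λ_3 = 2  (check: sum = 15 = tr ✓).

Step 4 — unit eigenvector for λ_1 = 8: v spans the null space of (Sigma - λ_1 I), whose rows are
  r_1 = (-4, 2, 1),  r_2 = (2, -4, 1),  r_3 = (1, 1, -1).
  v is orthogonal to every row, so take v ∝ r_1 × r_2 = ((2)·(1) - (1)·(-4), (1)·(2) - (-4)·(1), (-4)·(-4) - (2)·(2)) = (6, 6, 12).
  Rescale (divide by 6): u = (1, 1, 2).
  ||u|| = √((1)² + (1)² + (2)²) = √(6) ≈ 2.4495,  v_1 = u/||u|| ≈ (0.4082, 0.4082, 0.8165) (||v_1|| = 1).

λ_1 = 8,  λ_2 = 5,  λ_3 = 2;  v_1 ≈ (0.4082, 0.4082, 0.8165)


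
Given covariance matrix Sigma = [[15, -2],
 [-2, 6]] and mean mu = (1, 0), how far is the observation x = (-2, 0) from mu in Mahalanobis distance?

Step 1 — centre the observation: (x - mu) = (-3, 0).

Step 2 — invert Sigma. det(Sigma) = 15·6 - (-2)² = 86.
  Sigma^{-1} = (1/det) · [[d, -b], [-b, a]] = [[0.0698, 0.0233],
 [0.0233, 0.1744]].

Step 3 — form the quadratic (x - mu)^T · Sigma^{-1} · (x - mu):
  Sigma^{-1} · (x - mu) = (-0.2093, -0.0698).
  (x - mu)^T · [Sigma^{-1} · (x - mu)] = (-3)·(-0.2093) + (0)·(-0.0698) = 0.6279.

Step 4 — take square root: d = √(0.6279) ≈ 0.7924.

d(x, mu) = √(0.6279) ≈ 0.7924


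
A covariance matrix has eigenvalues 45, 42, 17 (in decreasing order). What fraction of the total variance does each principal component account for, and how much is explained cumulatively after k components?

Step 1 — total variance = trace(Sigma) = Σ λ_i = 45 + 42 + 17 = 104.

Step 2 — fraction explained by component i = λ_i / Σ λ:
  PC1: 45/104 = 0.4327
  PC2: 42/104 = 0.4038
  PC3: 17/104 = 0.1635

Step 3 — cumulative fraction after k components = (λ_1 + ... + λ_k) / Σ λ:
  k = 1: 45/104 = 0.4327
  k = 2: (45 + 42)/104 = 87/104 = 0.8365
  k = 3: (45 + 42 + 17)/104 = 104/104 = 1

Summary (fraction, with percent):

explained: PC1 0.4327 (43.27%), PC2 0.4038 (40.38%), PC3 0.1635 (16.35%);  cumulative: 0.4327, 0.8365, 1


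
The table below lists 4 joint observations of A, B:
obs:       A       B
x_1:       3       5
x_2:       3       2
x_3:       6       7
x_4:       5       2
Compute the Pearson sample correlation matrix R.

Step 1 — column means:
  mean(A) = (3 + 3 + 6 + 5) / 4 = 17/4 = 4.25
  mean(B) = (5 + 2 + 7 + 2) / 4 = 16/4 = 4

Step 2 — sample variances and covariances s[i,j] = (1/(n-1)) · Σ_k (x_{k,i} - mean_i) · (x_{k,j} - mean_j), with n-1 = 3:
  s[A,A] = ((-1.25)·(-1.25) + (-1.25)·(-1.25) + (1.75)·(1.75) + (0.75)·(0.75)) / 3 = 6.75/3 = 2.25
  s[A,B] = ((-1.25)·(1) + (-1.25)·(-2) + (1.75)·(3) + (0.75)·(-2)) / 3 = 5/3 = 1.6667
  s[B,B] = ((1)·(1) + (-2)·(-2) + (3)·(3) + (-2)·(-2)) / 3 = 18/3 = 6
  Sample standard deviations s_i = √(s[i,i]):
  s(A) = √(2.25) = 1.5
  s(B) = √(6) = 2.4495

Step 3 — r_{ij} = s_{ij} / (s_i · s_j):
  r[A,A] = 1 (diagonal).
  r[A,B] = 1.6667 / (1.5 · 2.4495) = 1.6667 / 3.6742 = 0.4536
  r[B,B] = 1 (diagonal).

R is symmetric with unit diagonal. Assembling:

R = [[1, 0.4536],
 [0.4536, 1]]


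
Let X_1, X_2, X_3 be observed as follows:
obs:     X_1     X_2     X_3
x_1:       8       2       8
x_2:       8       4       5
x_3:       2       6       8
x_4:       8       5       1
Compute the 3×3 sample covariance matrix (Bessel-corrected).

Step 1 — column means:
  mean(X_1) = (8 + 8 + 2 + 8) / 4 = 26/4 = 6.5
  mean(X_2) = (2 + 4 + 6 + 5) / 4 = 17/4 = 4.25
  mean(X_3) = (8 + 5 + 8 + 1) / 4 = 22/4 = 5.5

Step 2 — sample covariance S[i,j] = (1/(n-1)) · Σ_k (x_{k,i} - mean_i) · (x_{k,j} - mean_j), with n-1 = 3.
  S[X_1,X_1] = ((1.5)·(1.5) + (1.5)·(1.5) + (-4.5)·(-4.5) + (1.5)·(1.5)) / 3 = 27/3 = 9
  S[X_1,X_2] = ((1.5)·(-2.25) + (1.5)·(-0.25) + (-4.5)·(1.75) + (1.5)·(0.75)) / 3 = -10.5/3 = -3.5
  S[X_1,X_3] = ((1.5)·(2.5) + (1.5)·(-0.5) + (-4.5)·(2.5) + (1.5)·(-4.5)) / 3 = -15/3 = -5
  S[X_2,X_2] = ((-2.25)·(-2.25) + (-0.25)·(-0.25) + (1.75)·(1.75) + (0.75)·(0.75)) / 3 = 8.75/3 = 2.9167
  S[X_2,X_3] = ((-2.25)·(2.5) + (-0.25)·(-0.5) + (1.75)·(2.5) + (0.75)·(-4.5)) / 3 = -4.5/3 = -1.5
  S[X_3,X_3] = ((2.5)·(2.5) + (-0.5)·(-0.5) + (2.5)·(2.5) + (-4.5)·(-4.5)) / 3 = 33/3 = 11

S is symmetric (S[j,i] = S[i,j]). Assembling:

S = [[9, -3.5, -5],
 [-3.5, 2.9167, -1.5],
 [-5, -1.5, 11]]


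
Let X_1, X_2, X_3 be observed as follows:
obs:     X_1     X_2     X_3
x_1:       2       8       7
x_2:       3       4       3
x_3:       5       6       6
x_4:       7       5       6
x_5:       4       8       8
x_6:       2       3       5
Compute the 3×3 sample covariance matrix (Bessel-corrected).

Step 1 — column means:
  mean(X_1) = (2 + 3 + 5 + 7 + 4 + 2) / 6 = 23/6 = 3.8333
  mean(X_2) = (8 + 4 + 6 + 5 + 8 + 3) / 6 = 34/6 = 5.6667
  mean(X_3) = (7 + 3 + 6 + 6 + 8 + 5) / 6 = 35/6 = 5.8333

Step 2 — sample covariance S[i,j] = (1/(n-1)) · Σ_k (x_{k,i} - mean_i) · (x_{k,j} - mean_j), with n-1 = 5.
  S[X_1,X_1] = ((-1.8333)·(-1.8333) + (-0.8333)·(-0.8333) + (1.1667)·(1.1667) + (3.1667)·(3.1667) + (0.1667)·(0.1667) + (-1.8333)·(-1.8333)) / 5 = 18.8333/5 = 3.7667
  S[X_1,X_2] = ((-1.8333)·(2.3333) + (-0.8333)·(-1.6667) + (1.1667)·(0.3333) + (3.1667)·(-0.6667) + (0.1667)·(2.3333) + (-1.8333)·(-2.6667)) / 5 = 0.6667/5 = 0.1333
  S[X_1,X_3] = ((-1.8333)·(1.1667) + (-0.8333)·(-2.8333) + (1.1667)·(0.1667) + (3.1667)·(0.1667) + (0.1667)·(2.1667) + (-1.8333)·(-0.8333)) / 5 = 2.8333/5 = 0.5667
  S[X_2,X_2] = ((2.3333)·(2.3333) + (-1.6667)·(-1.6667) + (0.3333)·(0.3333) + (-0.6667)·(-0.6667) + (2.3333)·(2.3333) + (-2.6667)·(-2.6667)) / 5 = 21.3333/5 = 4.2667
  S[X_2,X_3] = ((2.3333)·(1.1667) + (-1.6667)·(-2.8333) + (0.3333)·(0.1667) + (-0.6667)·(0.1667) + (2.3333)·(2.1667) + (-2.6667)·(-0.8333)) / 5 = 14.6667/5 = 2.9333
  S[X_3,X_3] = ((1.1667)·(1.1667) + (-2.8333)·(-2.8333) + (0.1667)·(0.1667) + (0.1667)·(0.1667) + (2.1667)·(2.1667) + (-0.8333)·(-0.8333)) / 5 = 14.8333/5 = 2.9667

S is symmetric (S[j,i] = S[i,j]). Assembling:

S = [[3.7667, 0.1333, 0.5667],
 [0.1333, 4.2667, 2.9333],
 [0.5667, 2.9333, 2.9667]]


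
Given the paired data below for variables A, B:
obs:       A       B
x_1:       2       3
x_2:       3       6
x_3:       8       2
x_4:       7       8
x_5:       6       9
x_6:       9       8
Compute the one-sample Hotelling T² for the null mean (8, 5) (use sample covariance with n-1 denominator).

Step 1 — sample mean vector:
  mean(A) = (2 + 3 + 8 + 7 + 6 + 9) / 6 = 35/6 = 5.8333
  mean(B) = (3 + 6 + 2 + 8 + 9 + 8) / 6 = 36/6 = 6
  x̄ = (5.8333, 6),  deviation x̄ - mu_0 = (5.8333, 6) - (8, 5) = (-2.1667, 1).

Step 2 — sample covariance matrix, S[i,j] = (1/(n-1)) · Σ_k (x_{k,i} - mean_i) · (x_{k,j} - mean_j), divisor n-1 = 5:
  S[A,A] = ((-3.8333)·(-3.8333) + (-2.8333)·(-2.8333) + (2.1667)·(2.1667) + (1.1667)·(1.1667) + (0.1667)·(0.1667) + (3.1667)·(3.1667)) / 5 = 38.8333/5 = 7.7667
  S[A,B] = ((-3.8333)·(-3) + (-2.8333)·(0) + (2.1667)·(-4) + (1.1667)·(2) + (0.1667)·(3) + (3.1667)·(2)) / 5 = 12/5 = 2.4
  S[B,B] = ((-3)·(-3) + (0)·(0) + (-4)·(-4) + (2)·(2) + (3)·(3) + (2)·(2)) / 5 = 42/5 = 8.4
  S = [[7.7667, 2.4],
 [2.4, 8.4]].

Step 3 — invert S. det(S) = 7.7667·8.4 - (2.4)² = 59.48.
  S^{-1} = (1/det) · [[d, -b], [-b, a]] = [[0.1412, -0.0403],
 [-0.0403, 0.1306]].

Step 4 — quadratic form (x̄ - mu_0)^T · S^{-1} · (x̄ - mu_0):
  S^{-1} · (x̄ - mu_0) = (-0.3463, 0.218),
  (x̄ - mu_0)^T · [...] = (-2.1667)·(-0.3463) + (1)·(0.218) = 0.9684.

Step 5 — scale by n: T² = 6 · 0.9684 = 5.8104.

T² ≈ 5.8104


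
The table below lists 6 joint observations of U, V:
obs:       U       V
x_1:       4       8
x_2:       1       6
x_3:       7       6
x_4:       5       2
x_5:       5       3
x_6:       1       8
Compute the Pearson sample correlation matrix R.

Step 1 — column means:
  mean(U) = (4 + 1 + 7 + 5 + 5 + 1) / 6 = 23/6 = 3.8333
  mean(V) = (8 + 6 + 6 + 2 + 3 + 8) / 6 = 33/6 = 5.5

Step 2 — sample variances and covariances s[i,j] = (1/(n-1)) · Σ_k (x_{k,i} - mean_i) · (x_{k,j} - mean_j), with n-1 = 5:
  s[U,U] = ((0.1667)·(0.1667) + (-2.8333)·(-2.8333) + (3.1667)·(3.1667) + (1.1667)·(1.1667) + (1.1667)·(1.1667) + (-2.8333)·(-2.8333)) / 5 = 28.8333/5 = 5.7667
  s[U,V] = ((0.1667)·(2.5) + (-2.8333)·(0.5) + (3.1667)·(0.5) + (1.1667)·(-3.5) + (1.1667)·(-2.5) + (-2.8333)·(2.5)) / 5 = -13.5/5 = -2.7
  s[V,V] = ((2.5)·(2.5) + (0.5)·(0.5) + (0.5)·(0.5) + (-3.5)·(-3.5) + (-2.5)·(-2.5) + (2.5)·(2.5)) / 5 = 31.5/5 = 6.3
  Sample standard deviations s_i = √(s[i,i]):
  s(U) = √(5.7667) = 2.4014
  s(V) = √(6.3) = 2.51

Step 3 — r_{ij} = s_{ij} / (s_i · s_j):
  r[U,U] = 1 (diagonal).
  r[U,V] = -2.7 / (2.4014 · 2.51) = -2.7 / 6.0274 = -0.448
  r[V,V] = 1 (diagonal).

R is symmetric with unit diagonal. Assembling:

R = [[1, -0.448],
 [-0.448, 1]]


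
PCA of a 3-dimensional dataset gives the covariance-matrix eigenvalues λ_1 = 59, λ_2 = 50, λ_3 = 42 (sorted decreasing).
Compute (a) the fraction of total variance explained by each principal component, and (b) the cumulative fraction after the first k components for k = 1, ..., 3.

Step 1 — total variance = trace(Sigma) = Σ λ_i = 59 + 50 + 42 = 151.

Step 2 — fraction explained by component i = λ_i / Σ λ:
  PC1: 59/151 = 0.3907
  PC2: 50/151 = 0.3311
  PC3: 42/151 = 0.2781

Step 3 — cumulative fraction after k components = (λ_1 + ... + λ_k) / Σ λ:
  k = 1: 59/151 = 0.3907
  k = 2: (59 + 50)/151 = 109/151 = 0.7219
  k = 3: (59 + 50 + 42)/151 = 151/151 = 1

Summary (fraction, with percent):

explained: PC1 0.3907 (39.07%), PC2 0.3311 (33.11%), PC3 0.2781 (27.81%);  cumulative: 0.3907, 0.7219, 1


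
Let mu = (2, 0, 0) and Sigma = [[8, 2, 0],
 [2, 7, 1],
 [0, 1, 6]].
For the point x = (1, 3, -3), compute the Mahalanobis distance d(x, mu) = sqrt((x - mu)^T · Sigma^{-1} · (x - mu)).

Step 1 — centre the observation: (x - mu) = (-1, 3, -3).

Step 2 — invert Sigma (cofactor / det for 3×3, or solve directly):
  Sigma^{-1} = [[0.1349, -0.0395, 0.0066],
 [-0.0395, 0.1579, -0.0263],
 [0.0066, -0.0263, 0.1711]].

Step 3 — form the quadratic (x - mu)^T · Sigma^{-1} · (x - mu):
  Sigma^{-1} · (x - mu) = (-0.273, 0.5921, -0.5987).
  (x - mu)^T · [Sigma^{-1} · (x - mu)] = (-1)·(-0.273) + (3)·(0.5921) + (-3)·(-0.5987) = 3.8454.

Step 4 — take square root: d = √(3.8454) ≈ 1.961.

d(x, mu) = √(3.8454) ≈ 1.961


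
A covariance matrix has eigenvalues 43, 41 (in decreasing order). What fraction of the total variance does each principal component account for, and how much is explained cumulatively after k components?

Step 1 — total variance = trace(Sigma) = Σ λ_i = 43 + 41 = 84.

Step 2 — fraction explained by component i = λ_i / Σ λ:
  PC1: 43/84 = 0.5119
  PC2: 41/84 = 0.4881

Step 3 — cumulative fraction after k components = (λ_1 + ... + λ_k) / Σ λ:
  k = 1: 43/84 = 0.5119
  k = 2: (43 + 41)/84 = 84/84 = 1

Summary (fraction, with percent):

explained: PC1 0.5119 (51.19%), PC2 0.4881 (48.81%);  cumulative: 0.5119, 1


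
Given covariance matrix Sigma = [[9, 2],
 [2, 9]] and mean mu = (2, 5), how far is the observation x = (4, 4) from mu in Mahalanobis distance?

Step 1 — centre the observation: (x - mu) = (2, -1).

Step 2 — invert Sigma. det(Sigma) = 9·9 - (2)² = 77.
  Sigma^{-1} = (1/det) · [[d, -b], [-b, a]] = [[0.1169, -0.026],
 [-0.026, 0.1169]].

Step 3 — form the quadratic (x - mu)^T · Sigma^{-1} · (x - mu):
  Sigma^{-1} · (x - mu) = (0.2597, -0.1688).
  (x - mu)^T · [Sigma^{-1} · (x - mu)] = (2)·(0.2597) + (-1)·(-0.1688) = 0.6883.

Step 4 — take square root: d = √(0.6883) ≈ 0.8296.

d(x, mu) = √(0.6883) ≈ 0.8296


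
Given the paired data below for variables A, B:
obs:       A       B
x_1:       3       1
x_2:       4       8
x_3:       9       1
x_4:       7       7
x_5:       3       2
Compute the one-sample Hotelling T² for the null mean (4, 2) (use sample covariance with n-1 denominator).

Step 1 — sample mean vector:
  mean(A) = (3 + 4 + 9 + 7 + 3) / 5 = 26/5 = 5.2
  mean(B) = (1 + 8 + 1 + 7 + 2) / 5 = 19/5 = 3.8
  x̄ = (5.2, 3.8),  deviation x̄ - mu_0 = (5.2, 3.8) - (4, 2) = (1.2, 1.8).

Step 2 — sample covariance matrix, S[i,j] = (1/(n-1)) · Σ_k (x_{k,i} - mean_i) · (x_{k,j} - mean_j), divisor n-1 = 4:
  S[A,A] = ((-2.2)·(-2.2) + (-1.2)·(-1.2) + (3.8)·(3.8) + (1.8)·(1.8) + (-2.2)·(-2.2)) / 4 = 28.8/4 = 7.2
  S[A,B] = ((-2.2)·(-2.8) + (-1.2)·(4.2) + (3.8)·(-2.8) + (1.8)·(3.2) + (-2.2)·(-1.8)) / 4 = 0.2/4 = 0.05
  S[B,B] = ((-2.8)·(-2.8) + (4.2)·(4.2) + (-2.8)·(-2.8) + (3.2)·(3.2) + (-1.8)·(-1.8)) / 4 = 46.8/4 = 11.7
  S = [[7.2, 0.05],
 [0.05, 11.7]].

Step 3 — invert S. det(S) = 7.2·11.7 - (0.05)² = 84.2375.
  S^{-1} = (1/det) · [[d, -b], [-b, a]] = [[0.1389, -0.0006],
 [-0.0006, 0.0855]].

Step 4 — quadratic form (x̄ - mu_0)^T · S^{-1} · (x̄ - mu_0):
  S^{-1} · (x̄ - mu_0) = (0.1656, 0.1531),
  (x̄ - mu_0)^T · [...] = (1.2)·(0.1656) + (1.8)·(0.1531) = 0.4744.

Step 5 — scale by n: T² = 5 · 0.4744 = 2.3719.

T² ≈ 2.3719


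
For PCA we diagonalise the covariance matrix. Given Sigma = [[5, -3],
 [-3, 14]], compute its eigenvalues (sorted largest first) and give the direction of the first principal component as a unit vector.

Step 1 — characteristic polynomial of 2×2 Sigma:
  det(Sigma - λI) = λ² - trace · λ + det = 0.
  trace = 5 + 14 = 19, det = 5·14 - (-3)² = 61.
Step 2 — discriminant:
  Δ = trace² - 4·det = 361 - 244 = 117.
Step 3 — eigenvalues:
  λ = (trace ± √Δ)/2 = (19 ± 10.8167)/2,
  λ_1 = 14.9083,  λ_2 = 4.0917.

Step 4 — unit eigenvector for λ_1: solve (Sigma - λ_1 I)v = 0. First row:
  (5 - 14.9083)·v_x + (-3)·v_y = 0, i.e. (-9.9083)·v_x + (-3)·v_y = 0,
  so v ∝ (b, λ_1 - a) = (-3, 9.9083); multiply by -1 so the first entry is positive: u = (3, -9.9083).
  ||u|| = √((3)² + (-9.9083)²) = √(107.1749) ≈ 10.3525,
  v_1 = u/||u|| ≈ (0.2898, -0.9571) (||v_1|| = 1).

λ_1 = 14.9083,  λ_2 = 4.0917;  v_1 ≈ (0.2898, -0.9571)


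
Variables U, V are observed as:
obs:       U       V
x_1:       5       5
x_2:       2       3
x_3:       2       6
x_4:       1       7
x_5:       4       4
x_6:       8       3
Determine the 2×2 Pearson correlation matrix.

Step 1 — column means:
  mean(U) = (5 + 2 + 2 + 1 + 4 + 8) / 6 = 22/6 = 3.6667
  mean(V) = (5 + 3 + 6 + 7 + 4 + 3) / 6 = 28/6 = 4.6667

Step 2 — sample variances and covariances s[i,j] = (1/(n-1)) · Σ_k (x_{k,i} - mean_i) · (x_{k,j} - mean_j), with n-1 = 5:
  s[U,U] = ((1.3333)·(1.3333) + (-1.6667)·(-1.6667) + (-1.6667)·(-1.6667) + (-2.6667)·(-2.6667) + (0.3333)·(0.3333) + (4.3333)·(4.3333)) / 5 = 33.3333/5 = 6.6667
  s[U,V] = ((1.3333)·(0.3333) + (-1.6667)·(-1.6667) + (-1.6667)·(1.3333) + (-2.6667)·(2.3333) + (0.3333)·(-0.6667) + (4.3333)·(-1.6667)) / 5 = -12.6667/5 = -2.5333
  s[V,V] = ((0.3333)·(0.3333) + (-1.6667)·(-1.6667) + (1.3333)·(1.3333) + (2.3333)·(2.3333) + (-0.6667)·(-0.6667) + (-1.6667)·(-1.6667)) / 5 = 13.3333/5 = 2.6667
  Sample standard deviations s_i = √(s[i,i]):
  s(U) = √(6.6667) = 2.582
  s(V) = √(2.6667) = 1.633

Step 3 — r_{ij} = s_{ij} / (s_i · s_j):
  r[U,U] = 1 (diagonal).
  r[U,V] = -2.5333 / (2.582 · 1.633) = -2.5333 / 4.2164 = -0.6008
  r[V,V] = 1 (diagonal).

R is symmetric with unit diagonal. Assembling:

R = [[1, -0.6008],
 [-0.6008, 1]]
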